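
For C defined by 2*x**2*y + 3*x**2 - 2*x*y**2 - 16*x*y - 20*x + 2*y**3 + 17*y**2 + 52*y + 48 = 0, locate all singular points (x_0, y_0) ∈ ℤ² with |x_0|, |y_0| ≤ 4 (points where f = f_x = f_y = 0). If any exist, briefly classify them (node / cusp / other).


Singular points: {(2, -2)}; classification: node.

Compute partial derivatives:
  f_x = 4*x*y + 6*x - 2*y**2 - 16*y - 20.
  f_y = 2*x**2 - 4*x*y - 16*x + 6*y**2 + 34*y + 52.
Scan x_0 ∈ {−4, ..., 4}. For each x_0, f_y(x_0, y) is a polynomial in y; find its integer roots y ∈ {−4, ..., 4}, then test f_x and f at those candidates.
  x = -4: f_y(-4, y) = 6*y**2 + 50*y + 148; no integer root y with |y| ≤ 4.
  x = -3: f_y(-3, y) = 6*y**2 + 46*y + 118; no integer root y with |y| ≤ 4.
  x = -2: f_y(-2, y) = 6*y**2 + 42*y + 92; no integer root y with |y| ≤ 4.
  x = -1: f_y(-1, y) = 6*y**2 + 38*y + 70; no integer root y with |y| ≤ 4.
  x = 0: f_y(0, y) = 6*y**2 + 34*y + 52; no integer root y with |y| ≤ 4.
  x = 1: f_y(1, y) = 6*y**2 + 30*y + 38; no integer root y with |y| ≤ 4.
  x = 2: f_y(2, y) = 6*y**2 + 26*y + 28; vanishes at y ∈ {-2}. (2, -2): f_x = 0, f = 0 — SINGULAR.
  x = 3: f_y(3, y) = 6*y**2 + 22*y + 22; no integer root y with |y| ≤ 4.
  x = 4: f_y(4, y) = 6*y**2 + 18*y + 20; no integer root y with |y| ≤ 4.
Only singular point on the grid: (2, -2).
Classify: substitute x = 2 + u, y = -2 + v and expand: f = 2*u**2*v - u**2 - 2*u*v**2 + 2*v**3 + v**2.
No constant or linear terms (consistent with a singular point). Quadratic part: -u**2 + v**2. Cubic part: 2*u**2*v - 2*u*v**2 + 2*v**3.
The quadratic part v**2 - u**2 = (v − u)(v + u) splits into two distinct linear factors, so there are two distinct tangent lines y − -2 = ±(x − 2) — this is a node (ordinary double point).
Classification: node.


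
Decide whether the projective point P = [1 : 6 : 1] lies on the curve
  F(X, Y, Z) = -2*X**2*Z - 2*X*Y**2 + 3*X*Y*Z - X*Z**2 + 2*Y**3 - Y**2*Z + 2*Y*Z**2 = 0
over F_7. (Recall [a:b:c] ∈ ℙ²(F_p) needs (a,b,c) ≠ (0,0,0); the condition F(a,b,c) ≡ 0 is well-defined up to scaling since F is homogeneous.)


F(1,6,1) ≡ 1 (mod 7); P is NOT on the curve.

Evaluate F(1, 6, 1) term-by-term (mod 7).
  -2*X**2*Z ↦ -2·1·1·1 = -2
  -2*X*Y**2 ↦ -2·1·36·1 = -72
  3*X*Y*Z ↦ 3·1·6·1 = 18
  -X*Z**2 ↦ -1·1·1·1 = -1
  2*Y**3 ↦ 2·1·216·1 = 432
  -Y**2*Z ↦ -1·1·36·1 = -36
  2*Y*Z**2 ↦ 2·1·6·1 = 12
Sum: F(1, 6, 1) = (-2) + (-72) + (18) + (-1) + (432) + (-36) + (12) = 351.
Reducing mod 7: 351 ≡ 1 (mod 7).
Since F(a, b, c) ≡ 1 ≠ 0 (mod 7), P does NOT lie on the curve.


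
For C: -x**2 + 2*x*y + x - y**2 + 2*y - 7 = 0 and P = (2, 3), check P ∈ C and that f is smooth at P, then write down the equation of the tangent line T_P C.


Tangent line at P: 3*x - 6 = 0.

Step 1: f(2, 3) = 0, so P lies on C.
Step 2: partial derivatives
  f_x(x, y) = -2*x + 2*y + 1, f_y(x, y) = 2*x - 2*y + 2.
  f_x(P) = 3, f_y(P) = 0 (gradient nonzero, so P is smooth).
Step 3: tangent line at P: 3·(x − 2) + 0·(y − 3) = 0.
Expanding: 3*x - 6 = 0.


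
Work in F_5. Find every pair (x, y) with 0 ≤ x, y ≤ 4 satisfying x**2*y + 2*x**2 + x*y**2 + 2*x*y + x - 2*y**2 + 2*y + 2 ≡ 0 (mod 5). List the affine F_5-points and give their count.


Affine F_5-points: {(0, 3), (1, 0)}; count = 2.

For each of the 25 pairs (x, y) ∈ F_5², evaluate f(x, y) mod 5. Record the zeros.
  x = 0: [0↦2, 1↦2, 2↦3, 3↦0, 4↦3]  zeros at y ∈ {3}
  x = 1: [0↦0, 1↦4, 2↦1, 3↦1, 4↦4]  zeros at y ∈ {0}
  x = 2: [0↦2, 1↦2, 2↦2, 3↦2, 4↦2]  zeros at y ∈ ∅
  x = 3: [0↦3, 1↦1, 2↦1, 3↦3, 4↦2]  zeros at y ∈ ∅
  x = 4: [0↦3, 1↦1, 2↦3, 3↦4, 4↦4]  zeros at y ∈ ∅
Collecting zeros: affine points = {(0, 3), (1, 0)}.
Total count |C(F_5)_aff| = 2.


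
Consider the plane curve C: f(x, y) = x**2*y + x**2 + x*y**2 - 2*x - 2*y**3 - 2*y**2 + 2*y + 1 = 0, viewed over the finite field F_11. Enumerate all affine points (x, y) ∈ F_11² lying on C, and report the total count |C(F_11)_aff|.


Affine F_11-points: {(1, 0), (1, 1), (1, 4), (5, 1), (5, 2), (5, 4), (6, 3), (9, 2), (10, 8), (10, 10)}; count = 10.

For each of the 121 pairs (x, y) ∈ F_11², evaluate f(x, y) mod 11. Record the zeros.
  x = 0: [0↦1, 1↦10, 2↦3, 3↦1, 4↦3, 5↦8, 6↦4, 7↦1, 8↦9, 9↦5, 10↦10]  zeros at y ∈ ∅
  x = 1: [0↦0, 1↦0, 2↦8, 3↦1, 4↦0, 5↦4, 6↦1, 7↦1, 8↦3, 9↦6, 10↦9]  zeros at y ∈ {0, 1, 4}
  x = 2: [0↦1, 1↦5, 2↦8, 3↦9, 4↦7, 5↦1, 6↦1, 7↦6, 8↦4, 9↦5, 10↦8]  zeros at y ∈ ∅
  x = 3: [0↦4, 1↦3, 2↦3, 3↦3, 4↦2, 5↦10, 6↦4, 7↦5, 8↦1, 9↦2, 10↦7]  zeros at y ∈ ∅
  x = 4: [0↦9, 1↦5, 2↦4, 3↦5, 4↦7, 5↦9, 6↦10, 7↦9, 8↦5, 9↦8, 10↦6]  zeros at y ∈ ∅
  x = 5: [0↦5, 1↦0, 2↦0, 3↦4, 4↦0, 5↦9, 6↦8, 7↦7, 8↦5, 9↦1, 10↦5]  zeros at y ∈ {1, 2, 4}
  x = 6: [0↦3, 1↦10, 2↦2, 3↦0, 4↦3, 5↦10, 6↦9, 7↦10, 8↦1, 9↦3, 10↦4]  zeros at y ∈ {3}
  x = 7: [0↦3, 1↦2, 2↦10, 3↦4, 4↦5, 5↦1, 6↦2, 7↦7, 8↦4, 9↦3, 10↦3]  zeros at y ∈ ∅
  x = 8: [0↦5, 1↦9, 2↦2, 3↦5, 4↦6, 5↦4, 6↦9, 7↦9, 8↦3, 9↦1, 10↦2]  zeros at y ∈ ∅
  x = 9: [0↦9, 1↦9, 2↦0, 3↦3, 4↦6, 5↦8, 6↦8, 7↦5, 8↦9, 9↦8, 10↦1]  zeros at y ∈ {2}
  x = 10: [0↦4, 1↦2, 2↦4, 3↦9, 4↦5, 5↦2, 6↦10, 7↦6, 8↦0, 9↦2, 10↦0]  zeros at y ∈ {8, 10}
Collecting zeros: affine points = {(1, 0), (1, 1), (1, 4), (5, 1), (5, 2), (5, 4), (6, 3), (9, 2), (10, 8), (10, 10)}.
Total count |C(F_11)_aff| = 10.


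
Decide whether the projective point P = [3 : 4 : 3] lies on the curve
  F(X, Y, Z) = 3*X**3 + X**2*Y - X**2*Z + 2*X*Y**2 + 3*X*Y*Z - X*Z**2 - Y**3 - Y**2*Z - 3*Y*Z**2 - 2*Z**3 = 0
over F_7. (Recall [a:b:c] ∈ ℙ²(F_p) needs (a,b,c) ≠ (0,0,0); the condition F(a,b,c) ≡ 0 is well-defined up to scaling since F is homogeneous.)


F(3,4,3) ≡ 0 (mod 7); P is on the curve.

Evaluate F(3, 4, 3) term-by-term (mod 7).
  3*X**3 ↦ 3·27·1·1 = 81
  X**2*Y ↦ 1·9·4·1 = 36
  -X**2*Z ↦ -1·9·1·3 = -27
  2*X*Y**2 ↦ 2·3·16·1 = 96
  3*X*Y*Z ↦ 3·3·4·3 = 108
  -X*Z**2 ↦ -1·3·1·9 = -27
  -Y**3 ↦ -1·1·64·1 = -64
  -Y**2*Z ↦ -1·1·16·3 = -48
  -3*Y*Z**2 ↦ -3·1·4·9 = -108
  -2*Z**3 ↦ -2·1·1·27 = -54
Sum: F(3, 4, 3) = (81) + (36) + (-27) + (96) + (108) + (-27) + (-64) + (-48) + (-108) + (-54) = -7.
Reducing mod 7: -7 ≡ 0 (mod 7).
Since F(a, b, c) ≡ 0 (mod 7), P lies on the curve.


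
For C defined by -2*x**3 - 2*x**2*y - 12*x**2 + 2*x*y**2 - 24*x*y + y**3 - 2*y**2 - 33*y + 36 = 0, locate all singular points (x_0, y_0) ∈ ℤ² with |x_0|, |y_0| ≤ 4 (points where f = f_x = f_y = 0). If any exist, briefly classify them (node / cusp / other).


Singular points: {(-3, 3)}; classification: cusp.

Compute partial derivatives:
  f_x = -6*x**2 - 4*x*y - 24*x + 2*y**2 - 24*y.
  f_y = -2*x**2 + 4*x*y - 24*x + 3*y**2 - 4*y - 33.
Scan x_0 ∈ {−4, ..., 4}. For each x_0, f_y(x_0, y) is a polynomial in y; find its integer roots y ∈ {−4, ..., 4}, then test f_x and f at those candidates.
  x = -4: f_y(-4, y) = 3*y**2 - 20*y + 31; no integer root y with |y| ≤ 4.
  x = -3: f_y(-3, y) = 3*y**2 - 16*y + 21; vanishes at y ∈ {3}. (-3, 3): f_x = 0, f = 0 — SINGULAR.
  x = -2: f_y(-2, y) = 3*y**2 - 12*y + 7; no integer root y with |y| ≤ 4.
  x = -1: f_y(-1, y) = 3*y**2 - 8*y - 11; vanishes at y ∈ {-1}. (-1, -1): f_x = 40 ≠ 0.
  x = 0: f_y(0, y) = 3*y**2 - 4*y - 33; no integer root y with |y| ≤ 4.
  x = 1: f_y(1, y) = 3*y**2 - 59; no integer root y with |y| ≤ 4.
  x = 2: f_y(2, y) = 3*y**2 + 4*y - 89; no integer root y with |y| ≤ 4.
  x = 3: f_y(3, y) = 3*y**2 + 8*y - 123; no integer root y with |y| ≤ 4.
  x = 4: f_y(4, y) = 3*y**2 + 12*y - 161; no integer root y with |y| ≤ 4.
Only singular point on the grid: (-3, 3).
Classify: substitute x = -3 + u, y = 3 + v and expand: f = -2*u**3 - 2*u**2*v + 2*u*v**2 + v**3 + v**2.
No constant or linear terms (consistent with a singular point). Quadratic part: v**2. Cubic part: -2*u**3 - 2*u**2*v + 2*u*v**2 + v**3.
The quadratic part v**2 is a perfect square, so there is a single (double) tangent line v = 0, i.e. y = 3. Restricting the cubic part to that line (v = 0) leaves -2*u**3 ≠ 0, so f is not divisible by v and the branch is v² ≈ 2*u**3 to lowest order — this is a cusp.
Classification: cusp.


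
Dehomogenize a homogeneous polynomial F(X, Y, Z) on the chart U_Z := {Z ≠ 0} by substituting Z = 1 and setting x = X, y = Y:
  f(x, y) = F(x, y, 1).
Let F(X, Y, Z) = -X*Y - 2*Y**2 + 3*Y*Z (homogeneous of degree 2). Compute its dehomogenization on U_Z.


f(x, y) = -x*y - 2*y**2 + 3*y

On U_Z we set Z = 1. Each monomial c·X^i·Y^j·Z^k in F becomes c·x^i·y^j·1^k = c·x^i·y^j.
Substituting Z = 1: F(X, Y, 1) = -x*y - 2*y**2 + 3*y.
Note: deg(f) ≤ deg(F) = 2; strict inequality happens when F is divisible by Z (lost terms).


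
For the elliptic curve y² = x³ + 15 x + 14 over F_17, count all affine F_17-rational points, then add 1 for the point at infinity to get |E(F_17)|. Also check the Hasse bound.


Affine points = {(1, 8), (1, 9), (2, 1), (2, 16), (3, 1), (3, 16), (4, 6), (4, 11), (8, 0), (10, 5), (10, 12), (12, 1), (12, 16), (13, 3), (13, 14), (16, 7), (16, 10)}; affine count = 17; |E(F_17)| = 18.

Discriminant check: Δ ∝ 4a³ + 27b² = 4·15³ + 27·14² = 4·3375 + 27·196 ≡ 7 (mod 17). Nonzero ⇒ E is nonsingular.
For each x ∈ F_17, compute rhs = x³ + 15·x + 14 mod 17, then count y ∈ F_17 with y² ≡ rhs.
  x = 0: rhs = 14, matching y values: none (0 points).
  x = 1: rhs = 13, matching y values: 8, 9 (2 points).
  x = 2: rhs = 1, matching y values: 1, 16 (2 points).
  x = 3: rhs = 1, matching y values: 1, 16 (2 points).
  x = 4: rhs = 2, matching y values: 6, 11 (2 points).
  x = 5: rhs = 10, matching y values: none (0 points).
  x = 6: rhs = 14, matching y values: none (0 points).
  x = 7: rhs = 3, matching y values: none (0 points).
  x = 8: rhs = 0, matching y values: 0 (1 points).
  x = 9: rhs = 11, matching y values: none (0 points).
  x = 10: rhs = 8, matching y values: 5, 12 (2 points).
  x = 11: rhs = 14, matching y values: none (0 points).
  x = 12: rhs = 1, matching y values: 1, 16 (2 points).
  x = 13: rhs = 9, matching y values: 3, 14 (2 points).
  x = 14: rhs = 10, matching y values: none (0 points).
  x = 15: rhs = 10, matching y values: none (0 points).
  x = 16: rhs = 15, matching y values: 7, 10 (2 points).
Total affine count: 17.
Full point count |E(F_17)| = 17 + 1 = 18.
Hasse bound: |18 − (17+1)| = |0| = 0 ≤ 2√17 ≈ 8.2462 ✓.


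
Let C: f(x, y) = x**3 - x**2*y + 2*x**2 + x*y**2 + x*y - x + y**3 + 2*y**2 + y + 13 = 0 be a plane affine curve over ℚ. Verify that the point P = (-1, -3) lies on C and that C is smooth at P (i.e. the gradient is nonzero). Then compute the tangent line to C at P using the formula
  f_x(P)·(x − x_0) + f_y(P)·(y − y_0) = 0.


Tangent line at P: -2*x + 20*y + 58 = 0.

Step 1: f(-1, -3) = 0, so P lies on C.
Step 2: partial derivatives
  f_x(x, y) = 3*x**2 - 2*x*y + 4*x + y**2 + y - 1, f_y(x, y) = -x**2 + 2*x*y + x + 3*y**2 + 4*y + 1.
  f_x(P) = -2, f_y(P) = 20 (gradient nonzero, so P is smooth).
Step 3: tangent line at P: -2·(x − -1) + 20·(y − -3) = 0.
Expanding: -2*x + 20*y + 58 = 0.


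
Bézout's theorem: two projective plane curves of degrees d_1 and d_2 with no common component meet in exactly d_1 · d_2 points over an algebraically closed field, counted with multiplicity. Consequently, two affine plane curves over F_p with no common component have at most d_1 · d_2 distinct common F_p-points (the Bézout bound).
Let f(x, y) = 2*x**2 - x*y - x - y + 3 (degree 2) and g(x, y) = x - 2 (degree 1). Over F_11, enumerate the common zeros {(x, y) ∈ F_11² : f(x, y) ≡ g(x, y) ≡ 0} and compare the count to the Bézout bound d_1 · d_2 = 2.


Common zeros: {(2, 3)}; count = 1; Bézout bound = 2.

deg(f) = 2, deg(g) = 1, so Bézout bound = 2.
Scan x ∈ F_11. For each x, list the y ∈ F_11 with f(x, y) ≡ 0 and those with g(x, y) ≡ 0 (mod 11); the common zeros in that column are the intersection.
  x = 0: f ≡ 0 at y ∈ {3}; g ≡ 0 at y ∈ ∅; common: ∅.
  x = 1: f ≡ 0 at y ∈ {2}; g ≡ 0 at y ∈ ∅; common: ∅.
  x = 2: f ≡ 0 at y ∈ {3}; g ≡ 0 at y ∈ {0, 1, 2, 3, 4, 5, 6, 7, 8, 9, 10}; common: {3}.
  x = 3: f ≡ 0 at y ∈ {10}; g ≡ 0 at y ∈ ∅; common: ∅.
  x = 4: f ≡ 0 at y ∈ {4}; g ≡ 0 at y ∈ ∅; common: ∅.
  x = 5: f ≡ 0 at y ∈ {8}; g ≡ 0 at y ∈ ∅; common: ∅.
  x = 6: f ≡ 0 at y ∈ {2}; g ≡ 0 at y ∈ ∅; common: ∅.
  x = 7: f ≡ 0 at y ∈ {9}; g ≡ 0 at y ∈ ∅; common: ∅.
  x = 8: f ≡ 0 at y ∈ {10}; g ≡ 0 at y ∈ ∅; common: ∅.
  x = 9: f ≡ 0 at y ∈ {9}; g ≡ 0 at y ∈ ∅; common: ∅.
  x = 10: f ≡ 0 at y ∈ ∅; g ≡ 0 at y ∈ ∅; common: ∅.
Collecting: common zeros = {(2, 3)}, so the count is 1.
Comparison with the Bézout bound: 1 ≤ 2 = deg(f)·deg(g), as expected for curves with no common component (the affine F_11-count falls short of the bound because intersections may lie at infinity, over extension fields, or carry multiplicity).


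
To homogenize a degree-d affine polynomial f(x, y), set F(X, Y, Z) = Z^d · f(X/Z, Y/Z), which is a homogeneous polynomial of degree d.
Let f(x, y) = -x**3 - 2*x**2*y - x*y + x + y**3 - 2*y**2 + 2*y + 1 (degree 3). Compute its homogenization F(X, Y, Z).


F(X, Y, Z) = -X**3 - 2*X**2*Y - X*Y*Z + X*Z**2 + Y**3 - 2*Y**2*Z + 2*Y*Z**2 + Z**3

deg(f) = 3.
Substitute x = X/Z, y = Y/Z into f, then multiply by Z^3.
  monomial -1·x^3·y^0 ↦ -1·X^3·Y^0·Z^0.
  monomial -2·x^2·y^1 ↦ -2·X^2·Y^1·Z^0.
  monomial -1·x^1·y^1 ↦ -1·X^1·Y^1·Z^1.
  monomial 1·x^1·y^0 ↦ 1·X^1·Y^0·Z^2.
  monomial 1·x^0·y^3 ↦ 1·X^0·Y^3·Z^0.
  monomial -2·x^0·y^2 ↦ -2·X^0·Y^2·Z^1.
  monomial 2·x^0·y^1 ↦ 2·X^0·Y^1·Z^2.
  monomial 1·x^0·y^0 ↦ 1·X^0·Y^0·Z^3.
Collecting: F(X, Y, Z) = -X**3 - 2*X**2*Y - X*Y*Z + X*Z**2 + Y**3 - 2*Y**2*Z + 2*Y*Z**2 + Z**3.


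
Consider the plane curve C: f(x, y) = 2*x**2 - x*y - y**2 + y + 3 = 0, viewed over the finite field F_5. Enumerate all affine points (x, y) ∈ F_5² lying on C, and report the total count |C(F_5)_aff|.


Affine F_5-points: {(1, 0), (2, 2), (4, 0), (4, 2)}; count = 4.

For each of the 25 pairs (x, y) ∈ F_5², evaluate f(x, y) mod 5. Record the zeros.
  x = 0: [0↦3, 1↦3, 2↦1, 3↦2, 4↦1]  zeros at y ∈ ∅
  x = 1: [0↦0, 1↦4, 2↦1, 3↦1, 4↦4]  zeros at y ∈ {0}
  x = 2: [0↦1, 1↦4, 2↦0, 3↦4, 4↦1]  zeros at y ∈ {2}
  x = 3: [0↦1, 1↦3, 2↦3, 3↦1, 4↦2]  zeros at y ∈ ∅
  x = 4: [0↦0, 1↦1, 2↦0, 3↦2, 4↦2]  zeros at y ∈ {0, 2}
Collecting zeros: affine points = {(1, 0), (2, 2), (4, 0), (4, 2)}.
Total count |C(F_5)_aff| = 4.


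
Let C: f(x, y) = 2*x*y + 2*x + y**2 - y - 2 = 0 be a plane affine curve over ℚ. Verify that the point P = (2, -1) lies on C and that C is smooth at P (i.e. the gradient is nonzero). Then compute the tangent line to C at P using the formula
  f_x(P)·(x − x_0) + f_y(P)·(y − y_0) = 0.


Tangent line at P: y + 1 = 0.

Step 1: f(2, -1) = 0, so P lies on C.
Step 2: partial derivatives
  f_x(x, y) = 2*y + 2, f_y(x, y) = 2*x + 2*y - 1.
  f_x(P) = 0, f_y(P) = 1 (gradient nonzero, so P is smooth).
Step 3: tangent line at P: 0·(x − 2) + 1·(y − -1) = 0.
Expanding: y + 1 = 0.


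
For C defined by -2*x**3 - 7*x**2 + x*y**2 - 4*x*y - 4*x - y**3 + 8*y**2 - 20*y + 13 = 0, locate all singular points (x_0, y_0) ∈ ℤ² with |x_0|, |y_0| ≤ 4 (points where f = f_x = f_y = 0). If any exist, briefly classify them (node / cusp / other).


Singular points: {(-1, 2)}; classification: node.

Compute partial derivatives:
  f_x = -6*x**2 - 14*x + y**2 - 4*y - 4.
  f_y = 2*x*y - 4*x - 3*y**2 + 16*y - 20.
Scan x_0 ∈ {−4, ..., 4}. For each x_0, f_y(x_0, y) is a polynomial in y; find its integer roots y ∈ {−4, ..., 4}, then test f_x and f at those candidates.
  x = -4: f_y(-4, y) = -3*y**2 + 8*y - 4; vanishes at y ∈ {2}. (-4, 2): f_x = -48 ≠ 0.
  x = -3: f_y(-3, y) = -3*y**2 + 10*y - 8; vanishes at y ∈ {2}. (-3, 2): f_x = -20 ≠ 0.
  x = -2: f_y(-2, y) = -3*y**2 + 12*y - 12; vanishes at y ∈ {2}. (-2, 2): f_x = -4 ≠ 0.
  x = -1: f_y(-1, y) = -3*y**2 + 14*y - 16; vanishes at y ∈ {2}. (-1, 2): f_x = 0, f = 0 — SINGULAR.
  x = 0: f_y(0, y) = -3*y**2 + 16*y - 20; vanishes at y ∈ {2}. (0, 2): f_x = -8 ≠ 0.
  x = 1: f_y(1, y) = -3*y**2 + 18*y - 24; vanishes at y ∈ {2, 4}. (1, 2): f_x = -28 ≠ 0; (1, 4): f_x = -24 ≠ 0.
  x = 2: f_y(2, y) = -3*y**2 + 20*y - 28; vanishes at y ∈ {2}. (2, 2): f_x = -60 ≠ 0.
  x = 3: f_y(3, y) = -3*y**2 + 22*y - 32; vanishes at y ∈ {2}. (3, 2): f_x = -104 ≠ 0.
  x = 4: f_y(4, y) = -3*y**2 + 24*y - 36; vanishes at y ∈ {2}. (4, 2): f_x = -160 ≠ 0.
Only singular point on the grid: (-1, 2).
Classify: substitute x = -1 + u, y = 2 + v and expand: f = -2*u**3 - u**2 + u*v**2 - v**3 + v**2.
No constant or linear terms (consistent with a singular point). Quadratic part: -u**2 + v**2. Cubic part: -2*u**3 + u*v**2 - v**3.
The quadratic part v**2 - u**2 = (v − u)(v + u) splits into two distinct linear factors, so there are two distinct tangent lines y − 2 = ±(x − -1) — this is a node (ordinary double point).
Classification: node.


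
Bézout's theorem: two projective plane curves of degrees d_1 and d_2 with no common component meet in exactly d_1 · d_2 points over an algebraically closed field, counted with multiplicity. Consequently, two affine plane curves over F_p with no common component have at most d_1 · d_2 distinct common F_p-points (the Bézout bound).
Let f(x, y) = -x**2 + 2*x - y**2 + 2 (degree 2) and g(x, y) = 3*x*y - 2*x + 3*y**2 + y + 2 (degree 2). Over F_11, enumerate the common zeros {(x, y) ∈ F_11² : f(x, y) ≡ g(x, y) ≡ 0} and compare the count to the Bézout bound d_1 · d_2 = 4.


Common zeros: {(1, 6), (8, 3)}; count = 2; Bézout bound = 4.

deg(f) = 2, deg(g) = 2, so Bézout bound = 4.
Scan x ∈ F_11. For each x, list the y ∈ F_11 with f(x, y) ≡ 0 and those with g(x, y) ≡ 0 (mod 11); the common zeros in that column are the intersection.
  x = 0: f ≡ 0 at y ∈ ∅; g ≡ 0 at y ∈ ∅; common: ∅.
  x = 1: f ≡ 0 at y ∈ {5, 6}; g ≡ 0 at y ∈ {0, 6}; common: {6}.
  x = 2: f ≡ 0 at y ∈ ∅; g ≡ 0 at y ∈ ∅; common: ∅.
  x = 3: f ≡ 0 at y ∈ ∅; g ≡ 0 at y ∈ {5, 10}; common: ∅.
  x = 4: f ≡ 0 at y ∈ {4, 7}; g ≡ 0 at y ∈ ∅; common: ∅.
  x = 5: f ≡ 0 at y ∈ {3, 8}; g ≡ 0 at y ∈ {1}; common: ∅.
  x = 6: f ≡ 0 at y ∈ {0}; g ≡ 0 at y ∈ ∅; common: ∅.
  x = 7: f ≡ 0 at y ∈ {0}; g ≡ 0 at y ∈ {2, 9}; common: ∅.
  x = 8: f ≡ 0 at y ∈ {3, 8}; g ≡ 0 at y ∈ {3, 7}; common: {3}.
  x = 9: f ≡ 0 at y ∈ {4, 7}; g ≡ 0 at y ∈ ∅; common: ∅.
  x = 10: f ≡ 0 at y ∈ ∅; g ≡ 0 at y ∈ {4}; common: ∅.
Collecting: common zeros = {(1, 6), (8, 3)}, so the count is 2.
Comparison with the Bézout bound: 2 ≤ 4 = deg(f)·deg(g), as expected for curves with no common component (the affine F_11-count falls short of the bound because intersections may lie at infinity, over extension fields, or carry multiplicity).


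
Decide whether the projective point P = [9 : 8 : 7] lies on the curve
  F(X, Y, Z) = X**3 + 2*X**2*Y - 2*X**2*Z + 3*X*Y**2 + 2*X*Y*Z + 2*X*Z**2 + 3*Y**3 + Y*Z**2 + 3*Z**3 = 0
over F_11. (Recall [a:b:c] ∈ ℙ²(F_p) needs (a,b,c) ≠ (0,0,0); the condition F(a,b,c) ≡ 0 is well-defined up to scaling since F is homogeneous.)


F(9,8,7) ≡ 8 (mod 11); P is NOT on the curve.

Evaluate F(9, 8, 7) term-by-term (mod 11).
  X**3 ↦ 1·729·1·1 = 729
  2*X**2*Y ↦ 2·81·8·1 = 1296
  -2*X**2*Z ↦ -2·81·1·7 = -1134
  3*X*Y**2 ↦ 3·9·64·1 = 1728
  2*X*Y*Z ↦ 2·9·8·7 = 1008
  2*X*Z**2 ↦ 2·9·1·49 = 882
  3*Y**3 ↦ 3·1·512·1 = 1536
  Y*Z**2 ↦ 1·1·8·49 = 392
  3*Z**3 ↦ 3·1·1·343 = 1029
Sum: F(9, 8, 7) = (729) + (1296) + (-1134) + (1728) + (1008) + (882) + (1536) + (392) + (1029) = 7466.
Reducing mod 11: 7466 ≡ 8 (mod 11).
Since F(a, b, c) ≡ 8 ≠ 0 (mod 11), P does NOT lie on the curve.


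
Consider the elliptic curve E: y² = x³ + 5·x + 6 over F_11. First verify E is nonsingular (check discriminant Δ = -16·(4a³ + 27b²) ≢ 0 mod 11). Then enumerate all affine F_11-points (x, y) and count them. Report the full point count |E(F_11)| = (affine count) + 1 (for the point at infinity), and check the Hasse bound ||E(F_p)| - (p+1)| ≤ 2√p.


Affine points = {(1, 1), (1, 10), (3, 2), (3, 9), (10, 0)}; affine count = 5; |E(F_11)| = 6.

Discriminant check: Δ ∝ 4a³ + 27b² = 4·5³ + 27·6² = 4·125 + 27·36 ≡ 9 (mod 11). Nonzero ⇒ E is nonsingular.
For each x ∈ F_11, compute rhs = x³ + 5·x + 6 mod 11, then count y ∈ F_11 with y² ≡ rhs.
  x = 0: rhs = 6, matching y values: none (0 points).
  x = 1: rhs = 1, matching y values: 1, 10 (2 points).
  x = 2: rhs = 2, matching y values: none (0 points).
  x = 3: rhs = 4, matching y values: 2, 9 (2 points).
  x = 4: rhs = 2, matching y values: none (0 points).
  x = 5: rhs = 2, matching y values: none (0 points).
  x = 6: rhs = 10, matching y values: none (0 points).
  x = 7: rhs = 10, matching y values: none (0 points).
  x = 8: rhs = 8, matching y values: none (0 points).
  x = 9: rhs = 10, matching y values: none (0 points).
  x = 10: rhs = 0, matching y values: 0 (1 points).
Total affine count: 5.
Full point count |E(F_11)| = 5 + 1 = 6.
Hasse bound: |6 − (11+1)| = |-6| = 6 ≤ 2√11 ≈ 6.6332 ✓.


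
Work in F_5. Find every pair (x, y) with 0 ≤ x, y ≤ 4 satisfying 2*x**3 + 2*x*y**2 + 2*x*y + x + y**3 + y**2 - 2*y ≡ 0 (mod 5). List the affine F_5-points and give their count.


Affine F_5-points: {(0, 0), (0, 1), (0, 3), (1, 4), (2, 2), (2, 4)}; count = 6.

For each of the 25 pairs (x, y) ∈ F_5², evaluate f(x, y) mod 5. Record the zeros.
  x = 0: [0↦0, 1↦0, 2↦3, 3↦0, 4↦2]  zeros at y ∈ {0, 1, 3}
  x = 1: [0↦3, 1↦2, 2↦3, 3↦2, 4↦0]  zeros at y ∈ {4}
  x = 2: [0↦3, 1↦1, 2↦0, 3↦1, 4↦0]  zeros at y ∈ {2, 4}
  x = 3: [0↦2, 1↦4, 2↦1, 3↦4, 4↦4]  zeros at y ∈ ∅
  x = 4: [0↦2, 1↦3, 2↦3, 3↦3, 4↦4]  zeros at y ∈ ∅
Collecting zeros: affine points = {(0, 0), (0, 1), (0, 3), (1, 4), (2, 2), (2, 4)}.
Total count |C(F_5)_aff| = 6.


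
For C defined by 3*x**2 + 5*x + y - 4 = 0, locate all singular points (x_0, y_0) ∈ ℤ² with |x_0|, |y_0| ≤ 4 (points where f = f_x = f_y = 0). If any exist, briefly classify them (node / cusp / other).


No singular points in the scanned grid; C is smooth there.

Compute partial derivatives:
  f_x = 6*x + 5.
  f_y = 1.
f_y = 1 is a nonzero constant, so f_y never vanishes: no point (x, y) can satisfy f = f_x = f_y = 0. In particular no (x, y) ∈ {−4, ..., 4}² is singular; the curve is smooth.


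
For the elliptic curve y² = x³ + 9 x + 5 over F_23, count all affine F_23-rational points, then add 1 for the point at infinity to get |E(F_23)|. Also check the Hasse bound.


Affine points = {(2, 10), (2, 13), (3, 6), (3, 17), (4, 6), (4, 17), (11, 3), (11, 20), (12, 1), (12, 22), (14, 0), (16, 6), (16, 17), (21, 5), (21, 18), (22, 8), (22, 15)}; affine count = 17; |E(F_23)| = 18.

Discriminant check: Δ ∝ 4a³ + 27b² = 4·9³ + 27·5² = 4·729 + 27·25 ≡ 3 (mod 23). Nonzero ⇒ E is nonsingular.
For each x ∈ F_23, compute rhs = x³ + 9·x + 5 mod 23, then count y ∈ F_23 with y² ≡ rhs.
  x = 0: rhs = 5, matching y values: none (0 points).
  x = 1: rhs = 15, matching y values: none (0 points).
  x = 2: rhs = 8, matching y values: 10, 13 (2 points).
  x = 3: rhs = 13, matching y values: 6, 17 (2 points).
  x = 4: rhs = 13, matching y values: 6, 17 (2 points).
  x = 5: rhs = 14, matching y values: none (0 points).
  x = 6: rhs = 22, matching y values: none (0 points).
  x = 7: rhs = 20, matching y values: none (0 points).
  x = 8: rhs = 14, matching y values: none (0 points).
  x = 9: rhs = 10, matching y values: none (0 points).
  x = 10: rhs = 14, matching y values: none (0 points).
  x = 11: rhs = 9, matching y values: 3, 20 (2 points).
  x = 12: rhs = 1, matching y values: 1, 22 (2 points).
  x = 13: rhs = 19, matching y values: none (0 points).
  x = 14: rhs = 0, matching y values: 0 (1 points).
  x = 15: rhs = 19, matching y values: none (0 points).
  x = 16: rhs = 13, matching y values: 6, 17 (2 points).
  x = 17: rhs = 11, matching y values: none (0 points).
  x = 18: rhs = 19, matching y values: none (0 points).
  x = 19: rhs = 20, matching y values: none (0 points).
  x = 20: rhs = 20, matching y values: none (0 points).
  x = 21: rhs = 2, matching y values: 5, 18 (2 points).
  x = 22: rhs = 18, matching y values: 8, 15 (2 points).
Total affine count: 17.
Full point count |E(F_23)| = 17 + 1 = 18.
Hasse bound: |18 − (23+1)| = |-6| = 6 ≤ 2√23 ≈ 9.5917 ✓.


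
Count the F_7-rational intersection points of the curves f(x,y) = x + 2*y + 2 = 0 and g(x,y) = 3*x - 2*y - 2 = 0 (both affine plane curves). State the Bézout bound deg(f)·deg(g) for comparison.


Common zeros: {(0, 6)}; count = 1; Bézout bound = 1.

deg(f) = 1, deg(g) = 1, so Bézout bound = 1.
Scan x ∈ F_7. For each x, list the y ∈ F_7 with f(x, y) ≡ 0 and those with g(x, y) ≡ 0 (mod 7); the common zeros in that column are the intersection.
  x = 0: f ≡ 0 at y ∈ {6}; g ≡ 0 at y ∈ {6}; common: {6}.
  x = 1: f ≡ 0 at y ∈ {2}; g ≡ 0 at y ∈ {4}; common: ∅.
  x = 2: f ≡ 0 at y ∈ {5}; g ≡ 0 at y ∈ {2}; common: ∅.
  x = 3: f ≡ 0 at y ∈ {1}; g ≡ 0 at y ∈ {0}; common: ∅.
  x = 4: f ≡ 0 at y ∈ {4}; g ≡ 0 at y ∈ {5}; common: ∅.
  x = 5: f ≡ 0 at y ∈ {0}; g ≡ 0 at y ∈ {3}; common: ∅.
  x = 6: f ≡ 0 at y ∈ {3}; g ≡ 0 at y ∈ {1}; common: ∅.
Collecting: common zeros = {(0, 6)}, so the count is 1.
Comparison with the Bézout bound: 1 ≤ 1 = deg(f)·deg(g), as expected for curves with no common component (the bound is attained).


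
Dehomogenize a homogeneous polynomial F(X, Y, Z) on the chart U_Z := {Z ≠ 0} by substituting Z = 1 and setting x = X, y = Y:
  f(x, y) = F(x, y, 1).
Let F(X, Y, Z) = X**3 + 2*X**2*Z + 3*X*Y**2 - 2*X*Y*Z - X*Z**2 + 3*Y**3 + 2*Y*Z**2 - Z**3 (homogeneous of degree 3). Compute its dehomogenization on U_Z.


f(x, y) = x**3 + 2*x**2 + 3*x*y**2 - 2*x*y - x + 3*y**3 + 2*y - 1

On U_Z we set Z = 1. Each monomial c·X^i·Y^j·Z^k in F becomes c·x^i·y^j·1^k = c·x^i·y^j.
Substituting Z = 1: F(X, Y, 1) = x**3 + 2*x**2 + 3*x*y**2 - 2*x*y - x + 3*y**3 + 2*y - 1.
Note: deg(f) ≤ deg(F) = 3; strict inequality happens when F is divisible by Z (lost terms).


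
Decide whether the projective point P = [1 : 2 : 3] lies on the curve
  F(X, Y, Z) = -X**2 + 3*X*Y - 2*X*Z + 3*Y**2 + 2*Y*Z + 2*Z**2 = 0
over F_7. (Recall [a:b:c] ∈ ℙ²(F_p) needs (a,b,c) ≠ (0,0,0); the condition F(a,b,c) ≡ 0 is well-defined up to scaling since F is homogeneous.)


F(1,2,3) ≡ 6 (mod 7); P is NOT on the curve.

Evaluate F(1, 2, 3) term-by-term (mod 7).
  -X**2 ↦ -1·1·1·1 = -1
  3*X*Y ↦ 3·1·2·1 = 6
  -2*X*Z ↦ -2·1·1·3 = -6
  3*Y**2 ↦ 3·1·4·1 = 12
  2*Y*Z ↦ 2·1·2·3 = 12
  2*Z**2 ↦ 2·1·1·9 = 18
Sum: F(1, 2, 3) = (-1) + (6) + (-6) + (12) + (12) + (18) = 41.
Reducing mod 7: 41 ≡ 6 (mod 7).
Since F(a, b, c) ≡ 6 ≠ 0 (mod 7), P does NOT lie on the curve.


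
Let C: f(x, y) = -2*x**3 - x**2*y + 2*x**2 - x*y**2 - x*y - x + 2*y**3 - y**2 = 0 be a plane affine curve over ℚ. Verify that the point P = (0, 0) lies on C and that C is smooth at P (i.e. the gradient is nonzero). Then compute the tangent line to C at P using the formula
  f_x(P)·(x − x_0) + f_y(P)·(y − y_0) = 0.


Tangent line at P: -x = 0.

Step 1: f(0, 0) = 0, so P lies on C.
Step 2: partial derivatives
  f_x(x, y) = -6*x**2 - 2*x*y + 4*x - y**2 - y - 1, f_y(x, y) = -x**2 - 2*x*y - x + 6*y**2 - 2*y.
  f_x(P) = -1, f_y(P) = 0 (gradient nonzero, so P is smooth).
Step 3: tangent line at P: -1·(x − 0) + 0·(y − 0) = 0.
Expanding: -x = 0.


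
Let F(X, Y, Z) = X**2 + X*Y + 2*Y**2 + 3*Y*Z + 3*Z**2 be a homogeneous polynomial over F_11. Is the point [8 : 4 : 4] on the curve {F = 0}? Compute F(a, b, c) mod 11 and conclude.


F(8,4,4) ≡ 4 (mod 11); P is NOT on the curve.

Evaluate F(8, 4, 4) term-by-term (mod 11).
  X**2 ↦ 1·64·1·1 = 64
  X*Y ↦ 1·8·4·1 = 32
  2*Y**2 ↦ 2·1·16·1 = 32
  3*Y*Z ↦ 3·1·4·4 = 48
  3*Z**2 ↦ 3·1·1·16 = 48
Sum: F(8, 4, 4) = (64) + (32) + (32) + (48) + (48) = 224.
Reducing mod 11: 224 ≡ 4 (mod 11).
Since F(a, b, c) ≡ 4 ≠ 0 (mod 11), P does NOT lie on the curve.


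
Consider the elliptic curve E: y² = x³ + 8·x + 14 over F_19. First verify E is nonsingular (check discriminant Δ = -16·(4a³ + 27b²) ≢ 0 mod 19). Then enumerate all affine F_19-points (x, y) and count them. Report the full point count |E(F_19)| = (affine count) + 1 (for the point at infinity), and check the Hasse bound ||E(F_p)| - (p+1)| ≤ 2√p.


Affine points = {(1, 2), (1, 17), (2, 0), (8, 1), (8, 18), (9, 6), (9, 13), (10, 7), (10, 12), (13, 4), (13, 15), (14, 1), (14, 18), (16, 1), (16, 18), (17, 3), (17, 16), (18, 9), (18, 10)}; affine count = 19; |E(F_19)| = 20.

Discriminant check: Δ ∝ 4a³ + 27b² = 4·8³ + 27·14² = 4·512 + 27·196 ≡ 6 (mod 19). Nonzero ⇒ E is nonsingular.
For each x ∈ F_19, compute rhs = x³ + 8·x + 14 mod 19, then count y ∈ F_19 with y² ≡ rhs.
  x = 0: rhs = 14, matching y values: none (0 points).
  x = 1: rhs = 4, matching y values: 2, 17 (2 points).
  x = 2: rhs = 0, matching y values: 0 (1 points).
  x = 3: rhs = 8, matching y values: none (0 points).
  x = 4: rhs = 15, matching y values: none (0 points).
  x = 5: rhs = 8, matching y values: none (0 points).
  x = 6: rhs = 12, matching y values: none (0 points).
  x = 7: rhs = 14, matching y values: none (0 points).
  x = 8: rhs = 1, matching y values: 1, 18 (2 points).
  x = 9: rhs = 17, matching y values: 6, 13 (2 points).
  x = 10: rhs = 11, matching y values: 7, 12 (2 points).
  x = 11: rhs = 8, matching y values: none (0 points).
  x = 12: rhs = 14, matching y values: none (0 points).
  x = 13: rhs = 16, matching y values: 4, 15 (2 points).
  x = 14: rhs = 1, matching y values: 1, 18 (2 points).
  x = 15: rhs = 13, matching y values: none (0 points).
  x = 16: rhs = 1, matching y values: 1, 18 (2 points).
  x = 17: rhs = 9, matching y values: 3, 16 (2 points).
  x = 18: rhs = 5, matching y values: 9, 10 (2 points).
Total affine count: 19.
Full point count |E(F_19)| = 19 + 1 = 20.
Hasse bound: |20 − (19+1)| = |0| = 0 ≤ 2√19 ≈ 8.7178 ✓.


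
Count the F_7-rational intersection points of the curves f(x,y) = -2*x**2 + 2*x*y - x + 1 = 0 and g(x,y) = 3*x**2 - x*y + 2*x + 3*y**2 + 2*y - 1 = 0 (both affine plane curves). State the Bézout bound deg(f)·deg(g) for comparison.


Common zeros: {(2, 4), (6, 0)}; count = 2; Bézout bound = 4.

deg(f) = 2, deg(g) = 2, so Bézout bound = 4.
Scan x ∈ F_7. For each x, list the y ∈ F_7 with f(x, y) ≡ 0 and those with g(x, y) ≡ 0 (mod 7); the common zeros in that column are the intersection.
  x = 0: f ≡ 0 at y ∈ ∅; g ≡ 0 at y ∈ {5, 6}; common: ∅.
  x = 1: f ≡ 0 at y ∈ {1}; g ≡ 0 at y ∈ {4, 5}; common: ∅.
  x = 2: f ≡ 0 at y ∈ {4}; g ≡ 0 at y ∈ {3, 4}; common: {4}.
  x = 3: f ≡ 0 at y ∈ {1}; g ≡ 0 at y ∈ {2, 3}; common: ∅.
  x = 4: f ≡ 0 at y ∈ {0}; g ≡ 0 at y ∈ {1, 2}; common: ∅.
  x = 5: f ≡ 0 at y ∈ {4}; g ≡ 0 at y ∈ {0, 1}; common: ∅.
  x = 6: f ≡ 0 at y ∈ {0}; g ≡ 0 at y ∈ {0, 6}; common: {0}.
Collecting: common zeros = {(2, 4), (6, 0)}, so the count is 2.
Comparison with the Bézout bound: 2 ≤ 4 = deg(f)·deg(g), as expected for curves with no common component (the affine F_7-count falls short of the bound because intersections may lie at infinity, over extension fields, or carry multiplicity).


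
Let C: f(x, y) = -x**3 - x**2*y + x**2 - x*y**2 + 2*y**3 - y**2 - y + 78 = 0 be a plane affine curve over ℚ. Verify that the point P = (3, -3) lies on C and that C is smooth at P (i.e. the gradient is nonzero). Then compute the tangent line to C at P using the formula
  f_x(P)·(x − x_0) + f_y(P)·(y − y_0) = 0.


Tangent line at P: -12*x + 68*y + 240 = 0.

Step 1: f(3, -3) = 0, so P lies on C.
Step 2: partial derivatives
  f_x(x, y) = -3*x**2 - 2*x*y + 2*x - y**2, f_y(x, y) = -x**2 - 2*x*y + 6*y**2 - 2*y - 1.
  f_x(P) = -12, f_y(P) = 68 (gradient nonzero, so P is smooth).
Step 3: tangent line at P: -12·(x − 3) + 68·(y − -3) = 0.
Expanding: -12*x + 68*y + 240 = 0.


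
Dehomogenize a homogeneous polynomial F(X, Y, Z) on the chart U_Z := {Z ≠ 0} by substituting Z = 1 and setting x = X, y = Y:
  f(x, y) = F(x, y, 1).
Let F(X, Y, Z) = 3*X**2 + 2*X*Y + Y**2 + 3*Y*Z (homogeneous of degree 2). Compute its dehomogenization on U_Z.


f(x, y) = 3*x**2 + 2*x*y + y**2 + 3*y

On U_Z we set Z = 1. Each monomial c·X^i·Y^j·Z^k in F becomes c·x^i·y^j·1^k = c·x^i·y^j.
Substituting Z = 1: F(X, Y, 1) = 3*x**2 + 2*x*y + y**2 + 3*y.
Note: deg(f) ≤ deg(F) = 2; strict inequality happens when F is divisible by Z (lost terms).


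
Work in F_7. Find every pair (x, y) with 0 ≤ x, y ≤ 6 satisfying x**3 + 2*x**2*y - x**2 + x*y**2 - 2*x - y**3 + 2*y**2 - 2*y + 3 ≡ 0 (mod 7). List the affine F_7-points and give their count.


Affine F_7-points: {(1, 5), (3, 1), (4, 2), (5, 1), (5, 3)}; count = 5.

For each of the 49 pairs (x, y) ∈ F_7², evaluate f(x, y) mod 7. Record the zeros.
  x = 0: [0↦3, 1↦2, 2↦6, 3↦2, 4↦5, 5↦2, 6↦1]  zeros at y ∈ ∅
  x = 1: [0↦1, 1↦3, 2↦5, 3↦1, 4↦6, 5↦0, 6↦5]  zeros at y ∈ {5}
  x = 2: [0↦3, 1↦5, 2↦2, 3↦2, 4↦6, 5↦1, 6↦2]  zeros at y ∈ ∅
  x = 3: [0↦1, 1↦0, 2↦3, 3↦4, 4↦4, 5↦4, 6↦5]  zeros at y ∈ {1}
  x = 4: [0↦1, 1↦1, 2↦0, 3↦6, 4↦6, 5↦1, 6↦6]  zeros at y ∈ {2}
  x = 5: [0↦2, 1↦0, 2↦6, 3↦0, 4↦4, 5↦5, 6↦4]  zeros at y ∈ {1, 3}
  x = 6: [0↦3, 1↦3, 2↦6, 3↦6, 4↦4, 5↦1, 6↦5]  zeros at y ∈ ∅
Collecting zeros: affine points = {(1, 5), (3, 1), (4, 2), (5, 1), (5, 3)}.
Total count |C(F_7)_aff| = 5.


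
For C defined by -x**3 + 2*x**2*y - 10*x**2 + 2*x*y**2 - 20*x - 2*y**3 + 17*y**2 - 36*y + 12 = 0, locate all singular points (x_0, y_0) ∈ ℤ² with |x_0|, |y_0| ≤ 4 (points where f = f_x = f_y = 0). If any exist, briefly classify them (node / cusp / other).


Singular points: {(-2, 2)}; classification: cusp.

Compute partial derivatives:
  f_x = -3*x**2 + 4*x*y - 20*x + 2*y**2 - 20.
  f_y = 2*x**2 + 4*x*y - 6*y**2 + 34*y - 36.
Scan x_0 ∈ {−4, ..., 4}. For each x_0, f_y(x_0, y) is a polynomial in y; find its integer roots y ∈ {−4, ..., 4}, then test f_x and f at those candidates.
  x = -4: f_y(-4, y) = -6*y**2 + 18*y - 4; no integer root y with |y| ≤ 4.
  x = -3: f_y(-3, y) = -6*y**2 + 22*y - 18; no integer root y with |y| ≤ 4.
  x = -2: f_y(-2, y) = -6*y**2 + 26*y - 28; vanishes at y ∈ {2}. (-2, 2): f_x = 0, f = 0 — SINGULAR.
  x = -1: f_y(-1, y) = -6*y**2 + 30*y - 34; no integer root y with |y| ≤ 4.
  x = 0: f_y(0, y) = -6*y**2 + 34*y - 36; no integer root y with |y| ≤ 4.
  x = 1: f_y(1, y) = -6*y**2 + 38*y - 34; no integer root y with |y| ≤ 4.
  x = 2: f_y(2, y) = -6*y**2 + 42*y - 28; no integer root y with |y| ≤ 4.
  x = 3: f_y(3, y) = -6*y**2 + 46*y - 18; no integer root y with |y| ≤ 4.
  x = 4: f_y(4, y) = -6*y**2 + 50*y - 4; no integer root y with |y| ≤ 4.
Only singular point on the grid: (-2, 2).
Classify: substitute x = -2 + u, y = 2 + v and expand: f = -u**3 + 2*u**2*v + 2*u*v**2 - 2*v**3 + v**2.
No constant or linear terms (consistent with a singular point). Quadratic part: v**2. Cubic part: -u**3 + 2*u**2*v + 2*u*v**2 - 2*v**3.
The quadratic part v**2 is a perfect square, so there is a single (double) tangent line v = 0, i.e. y = 2. Restricting the cubic part to that line (v = 0) leaves -u**3 ≠ 0, so f is not divisible by v and the branch is v² ≈ u**3 to lowest order — this is a cusp.
Classification: cusp.


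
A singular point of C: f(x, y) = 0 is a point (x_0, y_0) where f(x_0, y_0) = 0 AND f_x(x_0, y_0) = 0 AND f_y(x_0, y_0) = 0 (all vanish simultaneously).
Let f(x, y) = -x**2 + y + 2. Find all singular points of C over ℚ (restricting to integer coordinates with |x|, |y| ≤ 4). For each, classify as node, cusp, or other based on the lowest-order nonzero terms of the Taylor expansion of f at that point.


No singular points in the scanned grid; C is smooth there.

Compute partial derivatives:
  f_x = -2*x.
  f_y = 1.
f_y = 1 is a nonzero constant, so f_y never vanishes: no point (x, y) can satisfy f = f_x = f_y = 0. In particular no (x, y) ∈ {−4, ..., 4}² is singular; the curve is smooth.


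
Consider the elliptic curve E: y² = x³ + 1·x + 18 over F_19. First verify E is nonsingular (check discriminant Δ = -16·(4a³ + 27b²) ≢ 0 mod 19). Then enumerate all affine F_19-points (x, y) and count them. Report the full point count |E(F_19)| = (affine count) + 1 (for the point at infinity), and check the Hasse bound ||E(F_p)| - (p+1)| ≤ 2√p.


Affine points = {(1, 1), (1, 18), (2, 3), (2, 16), (7, 8), (7, 11), (8, 5), (8, 14), (11, 7), (11, 12), (13, 9), (13, 10), (15, 8), (15, 11), (16, 8), (16, 11), (18, 4), (18, 15)}; affine count = 18; |E(F_19)| = 19.

Discriminant check: Δ ∝ 4a³ + 27b² = 4·1³ + 27·18² = 4·1 + 27·324 ≡ 12 (mod 19). Nonzero ⇒ E is nonsingular.
For each x ∈ F_19, compute rhs = x³ + 1·x + 18 mod 19, then count y ∈ F_19 with y² ≡ rhs.
  x = 0: rhs = 18, matching y values: none (0 points).
  x = 1: rhs = 1, matching y values: 1, 18 (2 points).
  x = 2: rhs = 9, matching y values: 3, 16 (2 points).
  x = 3: rhs = 10, matching y values: none (0 points).
  x = 4: rhs = 10, matching y values: none (0 points).
  x = 5: rhs = 15, matching y values: none (0 points).
  x = 6: rhs = 12, matching y values: none (0 points).
  x = 7: rhs = 7, matching y values: 8, 11 (2 points).
  x = 8: rhs = 6, matching y values: 5, 14 (2 points).
  x = 9: rhs = 15, matching y values: none (0 points).
  x = 10: rhs = 2, matching y values: none (0 points).
  x = 11: rhs = 11, matching y values: 7, 12 (2 points).
  x = 12: rhs = 10, matching y values: none (0 points).
  x = 13: rhs = 5, matching y values: 9, 10 (2 points).
  x = 14: rhs = 2, matching y values: none (0 points).
  x = 15: rhs = 7, matching y values: 8, 11 (2 points).
  x = 16: rhs = 7, matching y values: 8, 11 (2 points).
  x = 17: rhs = 8, matching y values: none (0 points).
  x = 18: rhs = 16, matching y values: 4, 15 (2 points).
Total affine count: 18.
Full point count |E(F_19)| = 18 + 1 = 19.
Hasse bound: |19 − (19+1)| = |-1| = 1 ≤ 2√19 ≈ 8.7178 ✓.


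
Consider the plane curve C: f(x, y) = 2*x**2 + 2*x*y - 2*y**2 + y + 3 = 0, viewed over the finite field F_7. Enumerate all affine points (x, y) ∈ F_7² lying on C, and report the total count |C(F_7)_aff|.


Affine F_7-points: {(0, 5), (0, 6), (1, 6), (2, 1), (2, 5), (3, 0), (4, 0), (4, 1)}; count = 8.

For each of the 49 pairs (x, y) ∈ F_7², evaluate f(x, y) mod 7. Record the zeros.
  x = 0: [0↦3, 1↦2, 2↦4, 3↦2, 4↦3, 5↦0, 6↦0]  zeros at y ∈ {5, 6}
  x = 1: [0↦5, 1↦6, 2↦3, 3↦3, 4↦6, 5↦5, 6↦0]  zeros at y ∈ {6}
  x = 2: [0↦4, 1↦0, 2↦6, 3↦1, 4↦6, 5↦0, 6↦4]  zeros at y ∈ {1, 5}
  x = 3: [0↦0, 1↦5, 2↦6, 3↦3, 4↦3, 5↦6, 6↦5]  zeros at y ∈ {0}
  x = 4: [0↦0, 1↦0, 2↦3, 3↦2, 4↦4, 5↦2, 6↦3]  zeros at y ∈ {0, 1}
  x = 5: [0↦4, 1↦6, 2↦4, 3↦5, 4↦2, 5↦2, 6↦5]  zeros at y ∈ ∅
  x = 6: [0↦5, 1↦2, 2↦2, 3↦5, 4↦4, 5↦6, 6↦4]  zeros at y ∈ ∅
Collecting zeros: affine points = {(0, 5), (0, 6), (1, 6), (2, 1), (2, 5), (3, 0), (4, 0), (4, 1)}.
Total count |C(F_7)_aff| = 8.


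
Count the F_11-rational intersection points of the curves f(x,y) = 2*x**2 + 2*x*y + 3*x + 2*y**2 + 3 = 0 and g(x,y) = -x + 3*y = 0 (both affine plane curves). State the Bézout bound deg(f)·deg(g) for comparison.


Common zeros: {(9, 3)}; count = 1; Bézout bound = 2.

deg(f) = 2, deg(g) = 1, so Bézout bound = 2.
Scan x ∈ F_11. For each x, list the y ∈ F_11 with f(x, y) ≡ 0 and those with g(x, y) ≡ 0 (mod 11); the common zeros in that column are the intersection.
  x = 0: f ≡ 0 at y ∈ {2, 9}; g ≡ 0 at y ∈ {0}; common: ∅.
  x = 1: f ≡ 0 at y ∈ ∅; g ≡ 0 at y ∈ {4}; common: ∅.
  x = 2: f ≡ 0 at y ∈ {2, 7}; g ≡ 0 at y ∈ {8}; common: ∅.
  x = 3: f ≡ 0 at y ∈ {3, 5}; g ≡ 0 at y ∈ {1}; common: ∅.
  x = 4: f ≡ 0 at y ∈ ∅; g ≡ 0 at y ∈ {5}; common: ∅.
  x = 5: f ≡ 0 at y ∈ ∅; g ≡ 0 at y ∈ {9}; common: ∅.
  x = 6: f ≡ 0 at y ∈ {7, 9}; g ≡ 0 at y ∈ {2}; common: ∅.
  x = 7: f ≡ 0 at y ∈ {5, 10}; g ≡ 0 at y ∈ {6}; common: ∅.
  x = 8: f ≡ 0 at y ∈ ∅; g ≡ 0 at y ∈ {10}; common: ∅.
  x = 9: f ≡ 0 at y ∈ {3, 10}; g ≡ 0 at y ∈ {3}; common: {3}.
  x = 10: f ≡ 0 at y ∈ ∅; g ≡ 0 at y ∈ {7}; common: ∅.
Collecting: common zeros = {(9, 3)}, so the count is 1.
Comparison with the Bézout bound: 1 ≤ 2 = deg(f)·deg(g), as expected for curves with no common component (the affine F_11-count falls short of the bound because intersections may lie at infinity, over extension fields, or carry multiplicity).
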